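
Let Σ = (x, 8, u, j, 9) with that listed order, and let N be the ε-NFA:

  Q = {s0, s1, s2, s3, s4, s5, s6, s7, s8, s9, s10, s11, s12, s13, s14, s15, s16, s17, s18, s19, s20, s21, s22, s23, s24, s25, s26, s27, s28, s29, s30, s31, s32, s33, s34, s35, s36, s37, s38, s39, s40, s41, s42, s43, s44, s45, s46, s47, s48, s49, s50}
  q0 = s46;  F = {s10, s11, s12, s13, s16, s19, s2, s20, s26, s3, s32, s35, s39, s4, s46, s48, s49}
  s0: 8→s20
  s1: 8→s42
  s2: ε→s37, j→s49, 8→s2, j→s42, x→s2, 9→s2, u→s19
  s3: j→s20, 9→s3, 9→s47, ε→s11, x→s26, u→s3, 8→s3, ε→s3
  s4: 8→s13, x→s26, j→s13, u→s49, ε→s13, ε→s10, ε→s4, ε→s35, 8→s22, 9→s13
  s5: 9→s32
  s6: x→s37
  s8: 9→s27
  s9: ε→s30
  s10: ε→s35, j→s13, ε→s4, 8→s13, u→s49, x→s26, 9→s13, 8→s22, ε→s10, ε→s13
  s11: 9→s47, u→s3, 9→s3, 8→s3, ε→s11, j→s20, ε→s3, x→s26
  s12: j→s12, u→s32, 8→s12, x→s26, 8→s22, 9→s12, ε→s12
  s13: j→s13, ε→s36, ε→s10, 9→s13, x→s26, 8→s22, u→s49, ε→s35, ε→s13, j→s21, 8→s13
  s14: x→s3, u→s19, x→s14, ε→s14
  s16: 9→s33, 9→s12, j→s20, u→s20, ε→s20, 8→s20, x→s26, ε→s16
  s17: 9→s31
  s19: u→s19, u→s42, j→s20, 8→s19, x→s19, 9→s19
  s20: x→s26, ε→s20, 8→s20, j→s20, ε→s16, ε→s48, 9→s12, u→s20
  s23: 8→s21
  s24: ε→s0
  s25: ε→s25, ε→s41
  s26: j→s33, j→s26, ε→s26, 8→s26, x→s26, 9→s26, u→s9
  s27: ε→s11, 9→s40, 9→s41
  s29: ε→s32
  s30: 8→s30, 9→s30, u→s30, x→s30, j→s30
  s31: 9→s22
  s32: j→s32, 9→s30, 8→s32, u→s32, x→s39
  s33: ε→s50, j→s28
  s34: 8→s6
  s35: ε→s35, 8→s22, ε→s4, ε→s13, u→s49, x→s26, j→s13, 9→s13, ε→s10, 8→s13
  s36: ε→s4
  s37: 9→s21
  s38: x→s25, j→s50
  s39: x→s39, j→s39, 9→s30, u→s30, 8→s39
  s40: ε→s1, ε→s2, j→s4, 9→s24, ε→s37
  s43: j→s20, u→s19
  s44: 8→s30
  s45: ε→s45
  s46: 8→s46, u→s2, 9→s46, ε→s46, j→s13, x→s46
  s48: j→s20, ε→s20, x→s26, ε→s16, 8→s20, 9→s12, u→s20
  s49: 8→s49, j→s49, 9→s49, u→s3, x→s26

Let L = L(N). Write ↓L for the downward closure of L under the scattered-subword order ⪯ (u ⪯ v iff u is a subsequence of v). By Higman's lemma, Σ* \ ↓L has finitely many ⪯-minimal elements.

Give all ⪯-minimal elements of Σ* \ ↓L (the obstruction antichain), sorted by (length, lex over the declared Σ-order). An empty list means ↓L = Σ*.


A = [jxu, uuj9u9].

|Q|=51, |F|=17, |δ|=169 (44 ε).
min D↑ (12 st, q0=0, F={8}): 0:x→0,8→0,u→1,j→2,9→0 1:x→1,8→1,u→3,j→4,9→1 2:x→5,8→2,u→4,j→2,9→2 3:x→3,8→3,u→3,j→6,9→3 4:x→5,8→4,u→7,j→4,9→4 5:x→5,8→5,u→8,j→5,9→5 6:x→5,8→6,u→6,j→6,9→9 7:x→5,8→7,u→7,j→6,9→7 8:x→8,8→8,u→8,j→8,9→8 9:x→5,8→9,u→10,j→9,9→9 10:x→11,8→10,u→10,j→10,9→8 11:x→11,8→11,u→8,j→11,9→8 (ε-aug+det+¬).
'jxu': |S_i|=[28, 24, 7, 2] end={s30,s9} ∉↓L; 3/3 del acc.
'uuj9u9': run [28, 22, 18, 13, 10, 4, 1] end={s30} rej; 6/6 del acc.
2 minimals (antichain).


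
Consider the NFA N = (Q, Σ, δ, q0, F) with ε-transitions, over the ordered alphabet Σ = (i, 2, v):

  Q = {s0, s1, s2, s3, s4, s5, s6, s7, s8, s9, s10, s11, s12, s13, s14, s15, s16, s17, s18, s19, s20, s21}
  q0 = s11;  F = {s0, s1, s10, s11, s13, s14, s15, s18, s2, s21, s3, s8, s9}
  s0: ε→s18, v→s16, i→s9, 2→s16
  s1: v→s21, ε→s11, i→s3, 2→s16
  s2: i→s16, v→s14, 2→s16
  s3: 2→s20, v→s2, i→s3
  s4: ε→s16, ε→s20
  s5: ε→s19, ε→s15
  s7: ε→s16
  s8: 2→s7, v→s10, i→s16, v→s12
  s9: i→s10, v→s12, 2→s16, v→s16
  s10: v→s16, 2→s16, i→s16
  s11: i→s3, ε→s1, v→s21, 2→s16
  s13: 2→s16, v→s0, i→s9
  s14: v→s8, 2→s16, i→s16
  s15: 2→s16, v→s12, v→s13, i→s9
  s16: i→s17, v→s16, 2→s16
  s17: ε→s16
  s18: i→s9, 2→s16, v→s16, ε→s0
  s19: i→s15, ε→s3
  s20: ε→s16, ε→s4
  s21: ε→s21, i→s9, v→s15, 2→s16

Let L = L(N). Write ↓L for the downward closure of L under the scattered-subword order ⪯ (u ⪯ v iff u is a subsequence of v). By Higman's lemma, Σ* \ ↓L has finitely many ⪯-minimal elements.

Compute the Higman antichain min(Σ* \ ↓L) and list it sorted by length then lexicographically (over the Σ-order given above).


A = [2, ivi, viv, viii, vvvvv].

|Q|=22, |F|=13, |δ|=60 (14 ε).
min D↑ (12 st, q0=0, F={2}): 0:i→1,2→2,v→3 1:i→1,2→2,v→4 2:i→2,2→2,v→2 3:i→5,2→2,v→6 4:i→2,2→2,v→7 5:i→8,2→2,v→2 6:i→5,2→2,v→9 7:i→2,2→2,v→10 8:i→2,2→2,v→2 9:i→5,2→2,v→11 10:i→2,2→2,v→8 11:i→5,2→2,v→2 (ε-aug+det+¬).
'2': N↓-sim [19, 5] end={s16,s17,s20,s4,s7} — reject; 1/1 deletions ∈↓L.
'ivi': N↓-sim [19, 12, 8, 2] end={s16,s17} ∉↓L; 3/3 deletions ∈↓L.
'viv': run [19, 14, 5, 3] end={s12,s16,s17} — reject; 3/3 deletions ∈↓L.
'viii': run [19, 14, 5, 3, 2] end={s16,s17} ∉↓L; 4/4 deletions ∈↓L.
'vvvvv': N↓-sim [19, 14, 12, 10, 7, 3] end={s12,s16,s17} rej; 5/5 del acc.
5 obstructions.


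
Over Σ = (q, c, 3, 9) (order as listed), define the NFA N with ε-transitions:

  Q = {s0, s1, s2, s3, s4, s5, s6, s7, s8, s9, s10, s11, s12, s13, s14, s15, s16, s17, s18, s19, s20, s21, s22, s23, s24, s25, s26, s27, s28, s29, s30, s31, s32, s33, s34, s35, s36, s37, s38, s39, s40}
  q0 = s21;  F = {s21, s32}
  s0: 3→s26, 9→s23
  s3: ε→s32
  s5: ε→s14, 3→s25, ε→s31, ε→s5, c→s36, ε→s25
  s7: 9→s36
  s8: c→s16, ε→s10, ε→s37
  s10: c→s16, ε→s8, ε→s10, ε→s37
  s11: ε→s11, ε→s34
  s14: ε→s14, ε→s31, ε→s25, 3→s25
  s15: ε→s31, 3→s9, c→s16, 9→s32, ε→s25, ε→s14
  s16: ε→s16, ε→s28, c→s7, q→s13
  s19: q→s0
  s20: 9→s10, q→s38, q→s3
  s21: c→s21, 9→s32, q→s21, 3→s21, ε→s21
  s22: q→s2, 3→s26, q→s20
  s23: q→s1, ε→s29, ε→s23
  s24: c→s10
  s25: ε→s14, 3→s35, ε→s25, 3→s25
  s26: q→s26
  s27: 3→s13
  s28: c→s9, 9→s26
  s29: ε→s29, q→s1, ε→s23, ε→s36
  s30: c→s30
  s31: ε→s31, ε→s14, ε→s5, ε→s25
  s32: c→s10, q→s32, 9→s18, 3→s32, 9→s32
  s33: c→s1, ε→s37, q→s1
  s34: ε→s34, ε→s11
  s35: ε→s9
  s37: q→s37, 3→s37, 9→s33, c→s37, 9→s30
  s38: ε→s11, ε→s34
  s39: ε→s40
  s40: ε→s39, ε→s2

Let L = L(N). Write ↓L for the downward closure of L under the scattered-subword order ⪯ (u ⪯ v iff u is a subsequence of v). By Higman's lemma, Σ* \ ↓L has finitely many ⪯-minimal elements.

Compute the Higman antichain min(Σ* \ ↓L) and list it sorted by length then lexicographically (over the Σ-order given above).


|Q|=41, |F|=2, |δ|=87 (41 ε).
min D↑ (3 st, q0=0, F={2}): 0:q→0,c→0,3→0,9→1 1:q→1,c→2,3→1,9→1 2:q→2,c→2,3→2,9→2 [Hopcroft].
'9c': run [16, 15, 13] end={s1,s10,s13,s16,s26,s28,s30,s33,s36,s37,s7,s8,…} rej; 2/2 deletions ∈↓L.
1 minimals (antichain).

min(Σ*\↓L) = [9c].


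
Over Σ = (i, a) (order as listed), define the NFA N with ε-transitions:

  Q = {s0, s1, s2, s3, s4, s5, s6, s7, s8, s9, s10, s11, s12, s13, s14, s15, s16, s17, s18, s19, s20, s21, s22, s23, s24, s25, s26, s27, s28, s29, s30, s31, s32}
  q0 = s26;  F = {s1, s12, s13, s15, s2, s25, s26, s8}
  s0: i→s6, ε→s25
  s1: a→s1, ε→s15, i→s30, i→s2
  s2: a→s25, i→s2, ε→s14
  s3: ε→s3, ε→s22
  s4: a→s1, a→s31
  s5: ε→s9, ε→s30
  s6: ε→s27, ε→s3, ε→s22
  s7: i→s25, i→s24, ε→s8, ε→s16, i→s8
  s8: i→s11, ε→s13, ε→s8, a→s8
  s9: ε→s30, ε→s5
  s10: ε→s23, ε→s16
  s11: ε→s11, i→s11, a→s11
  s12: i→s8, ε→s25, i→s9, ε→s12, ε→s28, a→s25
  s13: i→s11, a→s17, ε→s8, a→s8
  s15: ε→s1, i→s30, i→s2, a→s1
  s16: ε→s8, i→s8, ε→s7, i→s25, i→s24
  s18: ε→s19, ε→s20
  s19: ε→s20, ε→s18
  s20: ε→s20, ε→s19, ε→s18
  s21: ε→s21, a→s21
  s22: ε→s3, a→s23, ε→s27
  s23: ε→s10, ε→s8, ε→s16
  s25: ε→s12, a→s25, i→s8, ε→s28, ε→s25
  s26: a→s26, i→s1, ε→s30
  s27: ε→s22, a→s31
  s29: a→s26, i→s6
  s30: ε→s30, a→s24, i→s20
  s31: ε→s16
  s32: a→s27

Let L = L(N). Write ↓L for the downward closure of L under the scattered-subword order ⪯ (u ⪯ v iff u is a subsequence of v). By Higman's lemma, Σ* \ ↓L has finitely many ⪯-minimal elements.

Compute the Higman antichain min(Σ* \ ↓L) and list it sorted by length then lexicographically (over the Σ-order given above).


|Q|=33, |F|=8, |δ|=85 (46 ε).
min D↑ (6 st, q0=0, F={5}): 0:i→1,a→0 1:i→2,a→1 2:i→2,a→3 3:i→4,a→3 4:i→5,a→4 5:i→5,a→5.
'iiaii': run [19, 18, 16, 14, 11, 4] end={s11,s18,s19,s20} ∉↓L; 5/5 deletions ∈↓L.
1 minimals (antichain).

Antichain: [iiaii].


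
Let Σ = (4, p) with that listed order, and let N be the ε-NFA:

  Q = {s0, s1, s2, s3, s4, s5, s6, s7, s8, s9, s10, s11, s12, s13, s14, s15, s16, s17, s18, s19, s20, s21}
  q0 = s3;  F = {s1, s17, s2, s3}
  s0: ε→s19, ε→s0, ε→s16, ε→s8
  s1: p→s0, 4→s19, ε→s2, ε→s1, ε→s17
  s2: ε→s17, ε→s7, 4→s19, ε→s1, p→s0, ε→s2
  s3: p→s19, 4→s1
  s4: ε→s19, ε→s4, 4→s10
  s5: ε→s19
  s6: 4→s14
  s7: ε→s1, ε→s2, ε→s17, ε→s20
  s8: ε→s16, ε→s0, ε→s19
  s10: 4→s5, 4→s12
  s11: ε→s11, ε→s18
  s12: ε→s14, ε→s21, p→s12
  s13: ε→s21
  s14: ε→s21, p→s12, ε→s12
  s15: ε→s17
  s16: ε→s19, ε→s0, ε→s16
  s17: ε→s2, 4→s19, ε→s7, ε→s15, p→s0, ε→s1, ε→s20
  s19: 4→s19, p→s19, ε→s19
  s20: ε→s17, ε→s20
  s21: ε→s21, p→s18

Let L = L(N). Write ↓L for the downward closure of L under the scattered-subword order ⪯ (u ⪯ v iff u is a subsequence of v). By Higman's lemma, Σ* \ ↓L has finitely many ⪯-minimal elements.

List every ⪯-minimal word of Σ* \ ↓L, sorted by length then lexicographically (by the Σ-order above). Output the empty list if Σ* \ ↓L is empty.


min(Σ*\↓L) = [p, 44].

|Q|=22, |F|=4, |δ|=58 (41 ε).
min D↑ (3 st, q0=0, F={2}): 0:4→1,p→2 1:4→2,p→2 2:4→2,p→2 (ε-aug+det+¬).
'p': run [11, 4] end={s0,s16,s19,s8} ∉↓L; 1/1 single-dels accept.
'44': N↓-sim [11, 10, 1] end={s19} ∉↓L; 2/2 del acc.
2 words, ⪯-incomp.


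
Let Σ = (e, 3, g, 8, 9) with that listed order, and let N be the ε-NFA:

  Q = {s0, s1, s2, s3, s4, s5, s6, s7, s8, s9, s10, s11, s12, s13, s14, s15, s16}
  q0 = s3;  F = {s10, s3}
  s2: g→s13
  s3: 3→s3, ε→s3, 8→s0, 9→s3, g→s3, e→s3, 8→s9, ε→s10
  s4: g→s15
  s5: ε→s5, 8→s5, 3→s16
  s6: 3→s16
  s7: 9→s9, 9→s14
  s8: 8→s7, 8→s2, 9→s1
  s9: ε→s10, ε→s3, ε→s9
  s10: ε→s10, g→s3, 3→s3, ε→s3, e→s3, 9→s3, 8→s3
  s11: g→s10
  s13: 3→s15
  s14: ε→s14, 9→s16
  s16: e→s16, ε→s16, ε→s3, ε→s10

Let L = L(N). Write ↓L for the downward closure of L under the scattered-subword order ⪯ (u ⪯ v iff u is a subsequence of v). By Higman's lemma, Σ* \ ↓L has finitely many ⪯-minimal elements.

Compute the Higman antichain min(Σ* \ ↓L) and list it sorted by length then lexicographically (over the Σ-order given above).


|Q|=17, |F|=2, |δ|=37 (12 ε).
min D↑ (1 st, q0=0, F={}): 0:e→0,3→0,g→0,8→0,9→0 (ε-aug+det+¬).
L(D↑) = ∅ ⇒ ↓L = Σ*.

min(Σ*\↓L) = [].


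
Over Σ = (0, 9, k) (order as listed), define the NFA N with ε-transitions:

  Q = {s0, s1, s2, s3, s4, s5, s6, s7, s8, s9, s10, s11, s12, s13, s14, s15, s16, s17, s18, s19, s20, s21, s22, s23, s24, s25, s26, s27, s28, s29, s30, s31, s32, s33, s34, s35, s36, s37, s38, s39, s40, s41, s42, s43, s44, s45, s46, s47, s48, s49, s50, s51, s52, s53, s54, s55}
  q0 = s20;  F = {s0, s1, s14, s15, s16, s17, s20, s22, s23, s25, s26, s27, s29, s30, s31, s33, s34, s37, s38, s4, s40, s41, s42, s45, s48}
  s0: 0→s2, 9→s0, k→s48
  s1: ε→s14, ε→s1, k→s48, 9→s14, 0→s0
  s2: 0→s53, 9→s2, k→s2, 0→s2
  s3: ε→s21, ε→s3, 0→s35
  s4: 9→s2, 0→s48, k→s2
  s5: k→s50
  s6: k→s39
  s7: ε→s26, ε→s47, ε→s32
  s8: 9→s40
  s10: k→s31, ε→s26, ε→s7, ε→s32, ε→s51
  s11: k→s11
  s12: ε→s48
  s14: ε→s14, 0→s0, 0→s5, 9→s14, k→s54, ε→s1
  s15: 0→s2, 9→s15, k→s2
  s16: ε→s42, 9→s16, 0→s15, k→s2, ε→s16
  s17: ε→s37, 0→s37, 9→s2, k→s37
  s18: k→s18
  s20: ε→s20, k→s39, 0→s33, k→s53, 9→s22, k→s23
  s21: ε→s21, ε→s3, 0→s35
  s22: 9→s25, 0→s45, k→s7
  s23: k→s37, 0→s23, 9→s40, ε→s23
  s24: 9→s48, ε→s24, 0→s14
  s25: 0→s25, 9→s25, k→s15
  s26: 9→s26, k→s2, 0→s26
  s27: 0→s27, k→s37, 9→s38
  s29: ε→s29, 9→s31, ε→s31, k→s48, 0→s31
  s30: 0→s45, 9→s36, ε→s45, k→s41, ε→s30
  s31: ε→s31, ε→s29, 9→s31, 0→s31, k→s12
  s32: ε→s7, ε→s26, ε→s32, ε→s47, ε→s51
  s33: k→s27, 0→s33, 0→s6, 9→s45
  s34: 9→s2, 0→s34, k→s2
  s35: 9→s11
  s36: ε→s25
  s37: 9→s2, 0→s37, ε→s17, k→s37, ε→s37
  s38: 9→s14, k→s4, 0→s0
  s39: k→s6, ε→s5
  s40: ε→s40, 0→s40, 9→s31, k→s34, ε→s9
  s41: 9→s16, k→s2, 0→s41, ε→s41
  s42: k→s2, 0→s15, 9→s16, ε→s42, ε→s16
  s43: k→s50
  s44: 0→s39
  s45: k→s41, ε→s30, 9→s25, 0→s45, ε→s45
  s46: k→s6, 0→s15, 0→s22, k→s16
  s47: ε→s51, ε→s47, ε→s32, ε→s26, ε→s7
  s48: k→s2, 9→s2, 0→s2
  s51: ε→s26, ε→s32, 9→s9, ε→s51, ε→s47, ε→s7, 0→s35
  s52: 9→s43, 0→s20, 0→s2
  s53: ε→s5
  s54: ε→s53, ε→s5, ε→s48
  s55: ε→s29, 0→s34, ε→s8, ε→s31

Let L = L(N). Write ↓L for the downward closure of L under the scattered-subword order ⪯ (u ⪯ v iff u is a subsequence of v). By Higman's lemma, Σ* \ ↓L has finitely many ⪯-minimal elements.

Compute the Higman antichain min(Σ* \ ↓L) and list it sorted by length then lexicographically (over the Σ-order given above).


|Q|=56, |F|=25, |δ|=168 (61 ε).
min D↑ (21 st, q0=0, F={13}): 0:0→1,9→2,k→3 1:0→1,9→4,k→5 2:0→4,9→6,k→7 3:0→3,9→8,k→9 4:0→4,9→6,k→10 5:0→5,9→11,k→9 6:0→6,9→6,k→12 7:0→7,9→7,k→13 8:0→8,9→14,k→15 9:0→9,9→13,k→9 10:0→10,9→16,k→13 11:0→17,9→18,k→19 12:0→13,9→12,k→13 13:0→13,9→13,k→13 14:0→14,9→14,k→20 15:0→15,9→13,k→13 16:0→12,9→16,k→13 17:0→13,9→17,k→20 18:0→17,9→18,k→20 19:0→20,9→13,k→13 20:0→13,9→13,k→13 [Hopcroft].
'9kk': run [41, 33, 21, 5] end={s11,s2,s5,s50,s53} ∉↓L; 3/3 del acc.
'kk9': |S_i|=[41, 34, 14, 4] end={s2,s5,s50,s53} — reject; 3/3 single-dels accept.
'99k0': |S_i|=[41, 33, 20, 9, 4] end={s2,s5,s50,s53} rej; 4/4 deletions ∈↓L.
'0k900': run [41, 35, 23, 14, 7, 4] end={s2,s5,s50,s53} ∉↓L; 5/5 del acc.
4 obstructions.

min(Σ*\↓L) = [9kk, kk9, 99k0, 0k900].


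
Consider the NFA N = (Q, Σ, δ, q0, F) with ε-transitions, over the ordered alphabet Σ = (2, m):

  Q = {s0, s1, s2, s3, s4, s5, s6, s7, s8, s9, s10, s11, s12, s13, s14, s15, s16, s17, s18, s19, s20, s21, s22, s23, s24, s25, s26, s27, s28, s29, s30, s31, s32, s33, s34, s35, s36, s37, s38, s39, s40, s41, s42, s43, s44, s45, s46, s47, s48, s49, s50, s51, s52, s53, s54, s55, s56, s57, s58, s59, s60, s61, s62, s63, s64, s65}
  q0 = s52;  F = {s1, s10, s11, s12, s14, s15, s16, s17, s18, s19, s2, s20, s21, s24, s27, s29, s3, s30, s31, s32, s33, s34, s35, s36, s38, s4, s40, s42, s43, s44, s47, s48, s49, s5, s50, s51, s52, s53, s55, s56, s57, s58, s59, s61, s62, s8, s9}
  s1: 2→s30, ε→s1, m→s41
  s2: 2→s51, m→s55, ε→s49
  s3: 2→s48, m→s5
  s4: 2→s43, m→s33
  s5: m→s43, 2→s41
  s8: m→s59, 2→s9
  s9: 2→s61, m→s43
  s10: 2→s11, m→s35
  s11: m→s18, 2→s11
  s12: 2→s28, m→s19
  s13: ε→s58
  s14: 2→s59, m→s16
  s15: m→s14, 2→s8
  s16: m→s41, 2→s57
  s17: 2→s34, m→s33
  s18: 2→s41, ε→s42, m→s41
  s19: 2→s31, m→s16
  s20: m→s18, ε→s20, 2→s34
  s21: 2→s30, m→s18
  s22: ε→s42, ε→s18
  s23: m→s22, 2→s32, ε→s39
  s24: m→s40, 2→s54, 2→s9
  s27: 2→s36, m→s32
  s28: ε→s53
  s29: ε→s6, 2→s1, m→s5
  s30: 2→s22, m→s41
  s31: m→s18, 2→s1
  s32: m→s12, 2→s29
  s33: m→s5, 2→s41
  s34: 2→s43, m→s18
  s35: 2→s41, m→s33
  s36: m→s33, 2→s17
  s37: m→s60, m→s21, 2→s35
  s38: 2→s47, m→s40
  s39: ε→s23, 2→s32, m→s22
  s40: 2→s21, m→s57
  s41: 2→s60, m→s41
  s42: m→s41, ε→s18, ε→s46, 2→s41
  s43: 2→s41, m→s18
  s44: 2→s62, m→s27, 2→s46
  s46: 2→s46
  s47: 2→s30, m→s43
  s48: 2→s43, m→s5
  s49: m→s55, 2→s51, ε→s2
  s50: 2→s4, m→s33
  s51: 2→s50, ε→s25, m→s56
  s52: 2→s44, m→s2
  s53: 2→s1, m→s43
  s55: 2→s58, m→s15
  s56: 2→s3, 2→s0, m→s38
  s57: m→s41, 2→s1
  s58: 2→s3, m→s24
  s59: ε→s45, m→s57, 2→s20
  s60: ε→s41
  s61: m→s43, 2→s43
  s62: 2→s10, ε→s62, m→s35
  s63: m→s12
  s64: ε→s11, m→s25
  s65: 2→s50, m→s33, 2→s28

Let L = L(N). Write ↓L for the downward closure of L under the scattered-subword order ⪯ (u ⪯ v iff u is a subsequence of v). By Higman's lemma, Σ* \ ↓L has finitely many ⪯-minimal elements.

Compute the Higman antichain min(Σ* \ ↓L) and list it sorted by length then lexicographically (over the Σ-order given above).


|Q|=66, |F|=47, |δ|=131 (19 ε).
min D↑ (46 st, q0=0, F={16}): 0:2→1,m→2 1:2→3,m→4 2:2→5,m→6 3:2→7,m→8 4:2→9,m→10 5:2→11,m→12 6:2→13,m→14 7:2→15,m→8 8:2→16,m→17 9:2→18,m→17 10:2→19,m→20 11:2→21,m→17 12:2→22,m→23 13:2→22,m→24 14:2→25,m→26 15:2→15,m→27 16:2→16,m→16 17:2→16,m→28 18:2→29,m→17 19:2→30,m→28 20:2→31,m→32 21:2→33,m→17 22:2→34,m→28 23:2→35,m→36 24:2→37,m→36 25:2→37,m→38 26:2→38,m→39 27:2→16,m→16 28:2→16,m→33 29:2→33,m→27 30:2→40,m→16 31:2→30,m→33 32:2→41,m→39 33:2→16,m→27 34:2→33,m→28 35:2→40,m→33 36:2→42,m→43 37:2→44,m→33 38:2→45,m→43 39:2→43,m→16 40:2→27,m→16 41:2→30,m→27 42:2→40,m→27 43:2→30,m→16 44:2→33,m→33 45:2→29,m→27 [Hopcroft].
'22m2': run [57, 51, 35, 9, 3] end={s41,s46,s60} rej; 4/4 del acc.
'2222mm': N↓-sim [57, 51, 35, 19, 10, 5, 2] end={s41,s60} — reject; 6/6 del acc.
'2mm22m': N↓-sim [57, 51, 41, 25, 18, 8, 2] end={s41,s60} — reject; 6/6 deletions ∈↓L.
'm22222': run [57, 52, 41, 24, 14, 7, 3] end={s41,s46,s60} — reject; 6/6 single-dels accept.
'mmmmmm': run [57, 52, 42, 32, 20, 10, 2] end={s41,s60} — reject; 6/6 single-dels accept.
5 minimals (antichain).

A = [22m2, 2222mm, 2mm22m, m22222, mmmmmm].


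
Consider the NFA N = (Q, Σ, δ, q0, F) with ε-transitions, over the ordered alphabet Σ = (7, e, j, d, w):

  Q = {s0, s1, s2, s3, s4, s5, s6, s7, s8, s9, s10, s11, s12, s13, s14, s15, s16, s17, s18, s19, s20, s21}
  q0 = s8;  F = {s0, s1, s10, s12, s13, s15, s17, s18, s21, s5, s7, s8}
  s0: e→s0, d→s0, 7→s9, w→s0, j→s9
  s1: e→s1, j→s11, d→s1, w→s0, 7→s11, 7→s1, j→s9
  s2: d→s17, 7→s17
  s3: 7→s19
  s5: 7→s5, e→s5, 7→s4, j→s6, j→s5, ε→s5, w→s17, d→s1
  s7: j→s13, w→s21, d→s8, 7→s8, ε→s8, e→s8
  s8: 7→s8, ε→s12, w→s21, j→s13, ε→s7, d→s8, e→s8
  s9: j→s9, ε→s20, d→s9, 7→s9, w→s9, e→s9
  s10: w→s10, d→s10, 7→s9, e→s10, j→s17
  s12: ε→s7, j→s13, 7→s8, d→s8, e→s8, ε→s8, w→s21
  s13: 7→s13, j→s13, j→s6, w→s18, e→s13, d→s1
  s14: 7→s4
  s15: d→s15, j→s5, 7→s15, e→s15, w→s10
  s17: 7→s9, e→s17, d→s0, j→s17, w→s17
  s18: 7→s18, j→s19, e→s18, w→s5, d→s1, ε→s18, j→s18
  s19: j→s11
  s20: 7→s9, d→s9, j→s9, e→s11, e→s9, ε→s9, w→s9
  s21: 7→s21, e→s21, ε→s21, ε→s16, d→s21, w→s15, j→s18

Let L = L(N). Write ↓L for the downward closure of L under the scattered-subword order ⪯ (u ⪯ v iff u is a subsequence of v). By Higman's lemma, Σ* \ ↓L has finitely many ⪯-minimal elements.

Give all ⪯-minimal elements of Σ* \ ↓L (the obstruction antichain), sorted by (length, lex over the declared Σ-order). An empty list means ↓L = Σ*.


A = [jdj, jdw7, www7].

|Q|=22, |F|=12, |δ|=93 (11 ε).
min D↑ (11 st, q0=0, F={6}): 0:7→0,e→0,j→1,d→0,w→2 1:7→1,e→1,j→1,d→3,w→4 2:7→2,e→2,j→4,d→2,w→5 3:7→3,e→3,j→6,d→3,w→7 4:7→4,e→4,j→4,d→3,w→8 5:7→5,e→5,j→8,d→5,w→9 6:7→6,e→6,j→6,d→6,w→6 7:7→6,e→7,j→6,d→7,w→7 8:7→8,e→8,j→8,d→3,w→10 9:7→6,e→9,j→10,d→9,w→9 10:7→6,e→10,j→10,d→7,w→10 [Hopcroft].
'jdj': N↓-sim [19, 12, 5, 3] end={s11,s20,s9} ∉↓L; 3/3 del acc.
'jdw7': N↓-sim [19, 12, 5, 4, 3] end={s11,s20,s9} — reject; 4/4 single-dels accept.
'www7': N↓-sim [19, 15, 11, 6, 3] end={s11,s20,s9} ∉↓L; 4/4 del acc.
3 obstructions.


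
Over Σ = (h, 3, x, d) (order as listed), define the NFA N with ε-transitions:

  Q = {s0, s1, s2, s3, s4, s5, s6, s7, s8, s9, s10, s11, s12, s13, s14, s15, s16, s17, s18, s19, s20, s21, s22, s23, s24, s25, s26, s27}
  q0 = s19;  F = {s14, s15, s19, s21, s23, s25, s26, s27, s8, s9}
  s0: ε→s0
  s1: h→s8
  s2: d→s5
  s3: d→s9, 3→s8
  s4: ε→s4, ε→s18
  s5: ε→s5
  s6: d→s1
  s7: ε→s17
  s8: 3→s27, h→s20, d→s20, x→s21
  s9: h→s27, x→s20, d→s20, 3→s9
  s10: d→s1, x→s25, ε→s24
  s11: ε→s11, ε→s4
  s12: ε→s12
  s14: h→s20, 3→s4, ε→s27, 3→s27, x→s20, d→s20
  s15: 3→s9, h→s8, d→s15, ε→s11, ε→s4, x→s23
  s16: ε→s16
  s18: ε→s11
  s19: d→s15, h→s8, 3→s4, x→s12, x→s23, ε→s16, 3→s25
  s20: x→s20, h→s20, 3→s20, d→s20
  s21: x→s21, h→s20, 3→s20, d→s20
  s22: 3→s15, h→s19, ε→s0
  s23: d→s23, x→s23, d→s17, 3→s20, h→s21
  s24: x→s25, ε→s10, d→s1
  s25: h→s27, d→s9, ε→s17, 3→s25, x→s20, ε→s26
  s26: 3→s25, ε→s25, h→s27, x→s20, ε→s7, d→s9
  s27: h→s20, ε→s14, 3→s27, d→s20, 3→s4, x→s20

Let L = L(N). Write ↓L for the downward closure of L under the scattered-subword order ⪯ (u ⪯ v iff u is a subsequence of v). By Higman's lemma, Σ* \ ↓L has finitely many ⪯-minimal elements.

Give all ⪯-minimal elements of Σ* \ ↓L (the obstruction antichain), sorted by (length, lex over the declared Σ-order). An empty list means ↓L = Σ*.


|Q|=28, |F|=10, |δ|=82 (22 ε).
min D↑ (9 st, q0=0, F={5}): 0:h→1,3→2,x→3,d→4 1:h→5,3→6,x→7,d→5 2:h→6,3→2,x→5,d→8 3:h→7,3→5,x→3,d→3 4:h→1,3→8,x→3,d→4 5:h→5,3→5,x→5,d→5 6:h→5,3→6,x→5,d→5 7:h→5,3→5,x→7,d→5 8:h→6,3→8,x→5,d→5.
'hh': |S_i|=[18, 8, 1] end={s20} ∉↓L; 2/2 deletions ∈↓L.
'hd': N↓-sim [18, 8, 1] end={s20} — reject; 2/2 deletions ∈↓L.
'3x': run [18, 11, 1] end={s20} rej; 2/2 del acc.
'x3': |S_i|=[18, 5, 1] end={s20} ∉↓L; 2/2 single-dels accept.
'3dd': N↓-sim [18, 11, 7, 1] end={s20} — reject; 3/3 deletions ∈↓L.
'd3d': run [18, 12, 7, 1] end={s20} ∉↓L; 3/3 single-dels accept.
6 obstructions.

min(Σ*\↓L) = [hh, hd, 3x, x3, 3dd, d3d].


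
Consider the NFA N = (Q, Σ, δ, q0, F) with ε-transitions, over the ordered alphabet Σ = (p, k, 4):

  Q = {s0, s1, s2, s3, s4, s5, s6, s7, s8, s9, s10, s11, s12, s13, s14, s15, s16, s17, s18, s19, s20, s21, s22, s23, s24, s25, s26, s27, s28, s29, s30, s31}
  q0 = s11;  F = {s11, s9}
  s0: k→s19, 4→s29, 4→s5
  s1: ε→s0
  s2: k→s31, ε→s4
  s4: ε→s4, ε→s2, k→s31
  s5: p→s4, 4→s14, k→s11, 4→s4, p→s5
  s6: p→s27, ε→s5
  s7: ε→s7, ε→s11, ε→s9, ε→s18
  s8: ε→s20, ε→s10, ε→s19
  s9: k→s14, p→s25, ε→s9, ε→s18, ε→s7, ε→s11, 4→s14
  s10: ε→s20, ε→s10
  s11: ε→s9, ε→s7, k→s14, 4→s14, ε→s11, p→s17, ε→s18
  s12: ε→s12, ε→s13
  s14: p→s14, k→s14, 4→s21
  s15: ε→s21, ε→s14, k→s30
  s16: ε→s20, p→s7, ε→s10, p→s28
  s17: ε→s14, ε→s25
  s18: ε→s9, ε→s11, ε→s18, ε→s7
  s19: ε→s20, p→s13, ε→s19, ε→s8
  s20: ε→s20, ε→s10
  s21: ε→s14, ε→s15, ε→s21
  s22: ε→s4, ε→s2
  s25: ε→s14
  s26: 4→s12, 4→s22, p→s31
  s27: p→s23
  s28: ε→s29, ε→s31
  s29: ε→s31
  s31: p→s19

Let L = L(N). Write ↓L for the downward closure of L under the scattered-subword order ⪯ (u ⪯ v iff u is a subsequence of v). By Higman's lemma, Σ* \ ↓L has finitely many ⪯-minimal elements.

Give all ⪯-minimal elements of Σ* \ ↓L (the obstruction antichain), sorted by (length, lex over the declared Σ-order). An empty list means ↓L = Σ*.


Antichain: [p, k, 4].

|Q|=32, |F|=2, |δ|=77 (48 ε).
min D↑ (2 st, q0=0, F={1}): 0:p→1,k→1,4→1 1:p→1,k→1,4→1.
'p': N↓-sim [10, 6] end={s14,s15,s17,s21,s25,s30} rej; 1/1 single-dels accept.
'k': run [10, 4] end={s14,s15,s21,s30} — reject; 1/1 del acc.
'4': run [10, 4] end={s14,s15,s21,s30} rej; 1/1 single-dels accept.
3 obstructions.


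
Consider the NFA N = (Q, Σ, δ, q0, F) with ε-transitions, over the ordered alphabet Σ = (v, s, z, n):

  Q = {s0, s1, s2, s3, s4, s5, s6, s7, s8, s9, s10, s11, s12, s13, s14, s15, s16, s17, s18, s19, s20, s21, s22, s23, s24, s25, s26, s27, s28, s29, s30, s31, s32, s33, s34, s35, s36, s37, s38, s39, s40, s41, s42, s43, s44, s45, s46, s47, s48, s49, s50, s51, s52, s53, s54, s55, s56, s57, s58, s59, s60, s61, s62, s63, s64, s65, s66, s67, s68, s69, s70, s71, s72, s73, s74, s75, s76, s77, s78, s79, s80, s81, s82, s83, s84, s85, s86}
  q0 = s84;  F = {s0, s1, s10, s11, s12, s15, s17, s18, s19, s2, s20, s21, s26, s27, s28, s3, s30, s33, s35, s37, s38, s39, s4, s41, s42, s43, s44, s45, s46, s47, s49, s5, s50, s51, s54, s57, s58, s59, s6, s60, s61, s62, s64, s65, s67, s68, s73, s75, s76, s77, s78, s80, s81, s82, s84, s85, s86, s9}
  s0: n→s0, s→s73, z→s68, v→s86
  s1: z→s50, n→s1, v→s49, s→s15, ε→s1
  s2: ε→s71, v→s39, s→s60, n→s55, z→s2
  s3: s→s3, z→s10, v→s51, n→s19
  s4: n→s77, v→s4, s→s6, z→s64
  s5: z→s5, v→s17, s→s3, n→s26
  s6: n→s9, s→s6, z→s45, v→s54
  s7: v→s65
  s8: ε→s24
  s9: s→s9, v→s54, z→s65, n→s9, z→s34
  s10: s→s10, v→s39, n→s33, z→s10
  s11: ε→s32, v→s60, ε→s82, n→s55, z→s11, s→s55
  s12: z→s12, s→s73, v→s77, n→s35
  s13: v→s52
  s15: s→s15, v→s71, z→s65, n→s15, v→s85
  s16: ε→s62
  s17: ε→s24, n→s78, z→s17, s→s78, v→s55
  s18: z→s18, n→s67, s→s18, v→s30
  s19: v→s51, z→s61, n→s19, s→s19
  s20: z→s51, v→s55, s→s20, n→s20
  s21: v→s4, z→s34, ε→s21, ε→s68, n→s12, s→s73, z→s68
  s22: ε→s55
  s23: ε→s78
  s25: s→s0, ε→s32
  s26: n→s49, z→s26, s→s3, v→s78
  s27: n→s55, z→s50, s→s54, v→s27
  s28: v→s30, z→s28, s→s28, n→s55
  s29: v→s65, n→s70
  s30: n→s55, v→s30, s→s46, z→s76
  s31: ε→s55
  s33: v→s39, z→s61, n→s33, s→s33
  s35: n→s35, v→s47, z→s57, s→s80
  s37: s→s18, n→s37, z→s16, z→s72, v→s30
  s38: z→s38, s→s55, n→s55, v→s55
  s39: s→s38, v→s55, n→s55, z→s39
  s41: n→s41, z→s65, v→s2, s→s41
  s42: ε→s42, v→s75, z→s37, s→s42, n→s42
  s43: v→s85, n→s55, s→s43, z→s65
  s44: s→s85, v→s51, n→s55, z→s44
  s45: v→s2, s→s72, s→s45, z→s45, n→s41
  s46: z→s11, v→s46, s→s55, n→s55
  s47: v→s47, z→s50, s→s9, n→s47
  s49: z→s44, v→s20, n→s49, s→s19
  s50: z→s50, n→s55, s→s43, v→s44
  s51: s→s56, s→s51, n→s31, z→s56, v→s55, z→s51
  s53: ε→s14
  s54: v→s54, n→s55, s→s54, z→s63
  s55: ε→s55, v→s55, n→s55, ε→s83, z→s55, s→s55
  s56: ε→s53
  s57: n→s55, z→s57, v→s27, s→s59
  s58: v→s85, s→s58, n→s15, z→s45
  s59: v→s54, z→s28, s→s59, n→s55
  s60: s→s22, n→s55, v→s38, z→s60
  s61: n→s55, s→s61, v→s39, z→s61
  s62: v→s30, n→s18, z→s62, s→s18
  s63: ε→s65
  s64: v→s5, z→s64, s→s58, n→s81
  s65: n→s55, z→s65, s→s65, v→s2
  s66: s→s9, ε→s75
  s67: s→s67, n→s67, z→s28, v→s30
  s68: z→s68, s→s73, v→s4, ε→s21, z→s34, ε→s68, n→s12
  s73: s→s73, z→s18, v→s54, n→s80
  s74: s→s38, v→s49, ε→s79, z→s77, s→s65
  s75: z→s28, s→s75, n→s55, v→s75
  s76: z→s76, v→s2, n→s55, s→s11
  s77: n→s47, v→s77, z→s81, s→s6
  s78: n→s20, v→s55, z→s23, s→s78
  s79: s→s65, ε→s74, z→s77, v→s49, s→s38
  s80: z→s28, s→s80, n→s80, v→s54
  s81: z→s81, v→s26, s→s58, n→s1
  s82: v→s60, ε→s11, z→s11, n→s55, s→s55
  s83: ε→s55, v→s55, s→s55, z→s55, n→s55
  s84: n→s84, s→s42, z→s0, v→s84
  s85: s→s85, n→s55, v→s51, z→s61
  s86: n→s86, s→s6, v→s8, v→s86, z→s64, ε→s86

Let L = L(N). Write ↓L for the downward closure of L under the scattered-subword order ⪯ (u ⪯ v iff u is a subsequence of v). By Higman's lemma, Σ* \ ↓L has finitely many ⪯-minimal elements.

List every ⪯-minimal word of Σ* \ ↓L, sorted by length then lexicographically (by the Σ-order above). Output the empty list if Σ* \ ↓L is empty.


Antichain: [svn, szvss, zsnzn, zvzvvv, zznnzn].

|Q|=87, |F|=58, |δ|=290 (27 ε).
min D↑ (57 st, q0=0, F={9}): 0:v→0,s→1,z→2,n→0 1:v→3,s→1,z→4,n→1 2:v→5,s→6,z→7,n→2 3:v→3,s→3,z→8,n→9 4:v→10,s→11,z→12,n→4 5:v→5,s→13,z→14,n→5 6:v→15,s→6,z→11,n→16 7:v→17,s→6,z→7,n→18 8:v→10,s→8,z→8,n→9 9:v→9,s→9,z→9,n→9 10:v→10,s→19,z→20,n→9 11:v→10,s→11,z→11,n→21 12:v→10,s→11,z→12,n→11 13:v→15,s→13,z→22,n→23 14:v→24,s→25,z→14,n→26 15:v→15,s→15,z→27,n→9 16:v→15,s→16,z→8,n→16 17:v→17,s→13,z→14,n→28 18:v→28,s→6,z→18,n→29 19:v→19,s→9,z→30,n→9 20:v→31,s→30,z→20,n→9 21:v→10,s→21,z→8,n→21 22:v→31,s→22,z→22,n→32 23:v→15,s→23,z→27,n→23 24:v→33,s→34,z→24,n→35 25:v→36,s→25,z→22,n→37 26:v→35,s→25,z→26,n→38 27:v→31,s→27,z→27,n→9 28:v→28,s→13,z→26,n→39 29:v→39,s→16,z→40,n→29 30:v→41,s→9,z→30,n→9 31:v→42,s→41,z→31,n→9 32:v→31,s→32,z→27,n→32 33:v→9,s→43,z→33,n→43 34:v→44,s→34,z→45,n→46 35:v→43,s→34,z→35,n→47 36:v→44,s→36,z→48,n→9 37:v→36,s→37,z→27,n→37 38:v→47,s→37,z→49,n→38 39:v→39,s→23,z→49,n→39 40:v→50,s→51,z→40,n→9 41:v→52,s→9,z→41,n→9 42:v→9,s→52,z→42,n→9 43:v→9,s→43,z→43,n→53 44:v→9,s→44,z→44,n→9 45:v→42,s→45,z→45,n→54 46:v→44,s→46,z→48,n→46 47:v→53,s→46,z→55,n→47 48:v→42,s→48,z→48,n→9 49:v→55,s→56,z→49,n→9 50:v→50,s→15,z→49,n→9 51:v→15,s→51,z→8,n→9 52:v→9,s→9,z→52,n→9 53:v→9,s→53,z→44,n→53 54:v→42,s→54,z→48,n→54 55:v→44,s→36,z→55,n→9 56:v→36,s→56,z→27,n→9 (ε-aug+det+¬).
'svn': N↓-sim [74, 51, 26, 3] end={s31,s55,s83} — reject; 3/3 del acc.
'szvss': run [74, 51, 37, 14, 9, 3] end={s22,s55,s83} rej; 5/5 del acc.
'zsnzn': |S_i|=[74, 71, 46, 34, 24, 3] end={s31,s55,s83} rej; 5/5 single-dels accept.
'zvzvvv': |S_i|=[74, 71, 56, 45, 28, 14, 2] end={s55,s83} — reject; 6/6 del acc.
'zznnzn': N↓-sim [74, 71, 67, 58, 44, 32, 3] end={s31,s55,s83} — reject; 6/6 single-dels accept.
5 obstructions.


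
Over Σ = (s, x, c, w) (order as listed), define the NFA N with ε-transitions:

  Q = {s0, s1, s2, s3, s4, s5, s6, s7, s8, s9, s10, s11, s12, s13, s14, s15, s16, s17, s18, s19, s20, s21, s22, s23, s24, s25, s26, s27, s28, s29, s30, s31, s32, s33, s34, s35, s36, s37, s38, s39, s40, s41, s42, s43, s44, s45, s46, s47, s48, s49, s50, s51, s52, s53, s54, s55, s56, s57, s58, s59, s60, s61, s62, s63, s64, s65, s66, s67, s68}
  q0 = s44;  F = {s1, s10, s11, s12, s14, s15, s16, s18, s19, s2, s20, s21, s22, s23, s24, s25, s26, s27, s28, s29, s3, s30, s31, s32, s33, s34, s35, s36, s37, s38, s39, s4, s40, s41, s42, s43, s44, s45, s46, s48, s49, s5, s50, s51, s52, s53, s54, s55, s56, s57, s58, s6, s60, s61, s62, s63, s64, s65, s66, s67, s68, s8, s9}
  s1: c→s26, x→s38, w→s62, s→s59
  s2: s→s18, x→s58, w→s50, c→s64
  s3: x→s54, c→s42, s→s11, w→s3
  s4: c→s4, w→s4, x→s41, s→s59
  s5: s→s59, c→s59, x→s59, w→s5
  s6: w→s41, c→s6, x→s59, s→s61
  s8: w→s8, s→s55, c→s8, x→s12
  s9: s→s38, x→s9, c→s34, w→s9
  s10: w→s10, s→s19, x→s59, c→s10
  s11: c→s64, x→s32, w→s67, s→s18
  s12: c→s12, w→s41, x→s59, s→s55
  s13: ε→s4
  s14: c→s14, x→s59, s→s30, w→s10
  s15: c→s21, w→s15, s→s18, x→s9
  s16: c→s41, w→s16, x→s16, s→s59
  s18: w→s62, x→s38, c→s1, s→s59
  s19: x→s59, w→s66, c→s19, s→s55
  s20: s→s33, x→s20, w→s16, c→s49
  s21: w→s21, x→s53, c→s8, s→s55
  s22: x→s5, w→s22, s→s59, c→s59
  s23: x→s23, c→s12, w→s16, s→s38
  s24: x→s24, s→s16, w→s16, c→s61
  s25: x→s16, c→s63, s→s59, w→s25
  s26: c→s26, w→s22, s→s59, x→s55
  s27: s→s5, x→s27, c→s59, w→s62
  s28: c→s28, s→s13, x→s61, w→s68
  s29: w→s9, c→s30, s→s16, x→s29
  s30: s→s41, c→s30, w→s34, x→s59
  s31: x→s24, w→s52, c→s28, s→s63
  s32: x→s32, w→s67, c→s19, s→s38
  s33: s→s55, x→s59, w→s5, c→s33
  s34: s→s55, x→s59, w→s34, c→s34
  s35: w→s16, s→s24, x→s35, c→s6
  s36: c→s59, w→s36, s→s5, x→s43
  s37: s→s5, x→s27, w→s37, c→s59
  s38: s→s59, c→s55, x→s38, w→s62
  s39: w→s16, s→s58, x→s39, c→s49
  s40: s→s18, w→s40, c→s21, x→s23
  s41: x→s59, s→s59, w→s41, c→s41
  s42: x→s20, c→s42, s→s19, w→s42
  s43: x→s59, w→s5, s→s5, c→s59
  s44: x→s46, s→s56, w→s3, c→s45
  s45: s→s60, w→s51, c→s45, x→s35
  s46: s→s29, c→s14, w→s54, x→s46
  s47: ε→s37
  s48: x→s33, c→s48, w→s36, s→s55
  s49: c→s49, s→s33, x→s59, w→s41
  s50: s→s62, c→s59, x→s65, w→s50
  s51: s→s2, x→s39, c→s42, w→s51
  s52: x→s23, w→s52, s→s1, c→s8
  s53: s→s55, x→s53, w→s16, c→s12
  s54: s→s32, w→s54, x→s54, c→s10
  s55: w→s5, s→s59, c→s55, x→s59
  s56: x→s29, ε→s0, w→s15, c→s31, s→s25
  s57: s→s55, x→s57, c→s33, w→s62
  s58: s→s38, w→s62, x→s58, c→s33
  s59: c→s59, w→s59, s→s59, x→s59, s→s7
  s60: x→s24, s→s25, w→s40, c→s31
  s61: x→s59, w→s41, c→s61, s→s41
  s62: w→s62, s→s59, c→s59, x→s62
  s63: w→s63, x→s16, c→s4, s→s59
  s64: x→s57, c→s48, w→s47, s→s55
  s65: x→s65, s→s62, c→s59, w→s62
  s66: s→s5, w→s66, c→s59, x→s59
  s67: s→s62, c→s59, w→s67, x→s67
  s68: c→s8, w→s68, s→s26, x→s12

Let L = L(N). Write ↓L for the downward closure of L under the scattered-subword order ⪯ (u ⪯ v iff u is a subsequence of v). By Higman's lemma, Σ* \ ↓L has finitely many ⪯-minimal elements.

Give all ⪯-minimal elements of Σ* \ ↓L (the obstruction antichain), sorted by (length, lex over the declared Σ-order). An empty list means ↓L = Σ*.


Antichain: [sss, xcx, cxws, wswc, wcsx, sccxx].

|Q|=69, |F|=63, |δ|=260 (3 ε).
min D↑ (64 st, q0=0, F={16}): 0:s→1,x→2,c→3,w→4 1:s→5,x→6,c→7,w→8 2:s→6,x→2,c→9,w→10 3:s→11,x→12,c→3,w→13 4:s→14,x→10,c→15,w→4 5:s→16,x→17,c→18,w→5 6:s→17,x→6,c→19,w→20 7:s→18,x→21,c→22,w→23 8:s→24,x→20,c→25,w→8 9:s→19,x→16,c→9,w→26 10:s→27,x→10,c→26,w→10 11:s→5,x→21,c→7,w→28 12:s→21,x→12,c→29,w→17 13:s→30,x→31,c→15,w→13 14:s→24,x→27,c→32,w→33 15:s→34,x→35,c→15,w→15 16:s→16,x→16,c→16,w→16 17:s→16,x→17,c→36,w→17 18:s→16,x→17,c→37,w→18 19:s→36,x→16,c→19,w→38 20:s→39,x→20,c→38,w→20 21:s→17,x→21,c→40,w→17 22:s→37,x→40,c→22,w→41 23:s→42,x→43,c→44,w→23 24:s→16,x→39,c→42,w→45 25:s→46,x→47,c→44,w→25 26:s→34,x→16,c→26,w→26 27:s→39,x→27,c→34,w→33 28:s→24,x→43,c→25,w→28 29:s→40,x→16,c→29,w→36 30:s→24,x→48,c→32,w→49 31:s→48,x→31,c→50,w→17 32:s→46,x→51,c→52,w→53 33:s→45,x→33,c→16,w→33 34:s→46,x→16,c→34,w→54 35:s→55,x→35,c→50,w→17 36:s→16,x→16,c→36,w→36 37:s→16,x→36,c→37,w→37 38:s→46,x→16,c→38,w→38 39:s→16,x→39,c→46,w→45 40:s→36,x→16,c→40,w→36 41:s→56,x→57,c→44,w→41 42:s→16,x→39,c→56,w→45 43:s→39,x→43,c→57,w→17 44:s→46,x→57,c→44,w→44 45:s→16,x→45,c→16,w→45 46:s→16,x→16,c→46,w→58 47:s→46,x→47,c→57,w→17 48:s→39,x→48,c→55,w→45 49:s→45,x→59,c→16,w→49 50:s→55,x→16,c→50,w→36 51:s→46,x→51,c→55,w→45 52:s→46,x→55,c→52,w→60 53:s→58,x→61,c→16,w→53 54:s→58,x→16,c→16,w→54 55:s→46,x→16,c→55,w→58 56:s→16,x→46,c→56,w→62 57:s→46,x→16,c→57,w→36 58:s→16,x→16,c→16,w→58 59:s→45,x→59,c→16,w→45 60:s→58,x→63,c→16,w→60 61:s→58,x→61,c→16,w→45 62:s→16,x→58,c→16,w→62 63:s→58,x→16,c→16,w→58 [Hopcroft].
'sss': run [68, 54, 16, 2] end={s59,s7} rej; 3/3 deletions ∈↓L.
'xcx': run [68, 36, 16, 2] end={s59,s7} — reject; 3/3 del acc.
'cxws': N↓-sim [68, 56, 24, 6, 2] end={s59,s7} ∉↓L; 4/4 single-dels accept.
'wswc': |S_i|=[68, 52, 28, 14, 2] end={s59,s7} — reject; 4/4 del acc.
'wcsx': N↓-sim [68, 52, 33, 7, 2] end={s59,s7} ∉↓L; 4/4 single-dels accept.
'sccxx': N↓-sim [68, 54, 38, 22, 9, 2] end={s59,s7} rej; 5/5 del acc.
6 minimals (antichain).


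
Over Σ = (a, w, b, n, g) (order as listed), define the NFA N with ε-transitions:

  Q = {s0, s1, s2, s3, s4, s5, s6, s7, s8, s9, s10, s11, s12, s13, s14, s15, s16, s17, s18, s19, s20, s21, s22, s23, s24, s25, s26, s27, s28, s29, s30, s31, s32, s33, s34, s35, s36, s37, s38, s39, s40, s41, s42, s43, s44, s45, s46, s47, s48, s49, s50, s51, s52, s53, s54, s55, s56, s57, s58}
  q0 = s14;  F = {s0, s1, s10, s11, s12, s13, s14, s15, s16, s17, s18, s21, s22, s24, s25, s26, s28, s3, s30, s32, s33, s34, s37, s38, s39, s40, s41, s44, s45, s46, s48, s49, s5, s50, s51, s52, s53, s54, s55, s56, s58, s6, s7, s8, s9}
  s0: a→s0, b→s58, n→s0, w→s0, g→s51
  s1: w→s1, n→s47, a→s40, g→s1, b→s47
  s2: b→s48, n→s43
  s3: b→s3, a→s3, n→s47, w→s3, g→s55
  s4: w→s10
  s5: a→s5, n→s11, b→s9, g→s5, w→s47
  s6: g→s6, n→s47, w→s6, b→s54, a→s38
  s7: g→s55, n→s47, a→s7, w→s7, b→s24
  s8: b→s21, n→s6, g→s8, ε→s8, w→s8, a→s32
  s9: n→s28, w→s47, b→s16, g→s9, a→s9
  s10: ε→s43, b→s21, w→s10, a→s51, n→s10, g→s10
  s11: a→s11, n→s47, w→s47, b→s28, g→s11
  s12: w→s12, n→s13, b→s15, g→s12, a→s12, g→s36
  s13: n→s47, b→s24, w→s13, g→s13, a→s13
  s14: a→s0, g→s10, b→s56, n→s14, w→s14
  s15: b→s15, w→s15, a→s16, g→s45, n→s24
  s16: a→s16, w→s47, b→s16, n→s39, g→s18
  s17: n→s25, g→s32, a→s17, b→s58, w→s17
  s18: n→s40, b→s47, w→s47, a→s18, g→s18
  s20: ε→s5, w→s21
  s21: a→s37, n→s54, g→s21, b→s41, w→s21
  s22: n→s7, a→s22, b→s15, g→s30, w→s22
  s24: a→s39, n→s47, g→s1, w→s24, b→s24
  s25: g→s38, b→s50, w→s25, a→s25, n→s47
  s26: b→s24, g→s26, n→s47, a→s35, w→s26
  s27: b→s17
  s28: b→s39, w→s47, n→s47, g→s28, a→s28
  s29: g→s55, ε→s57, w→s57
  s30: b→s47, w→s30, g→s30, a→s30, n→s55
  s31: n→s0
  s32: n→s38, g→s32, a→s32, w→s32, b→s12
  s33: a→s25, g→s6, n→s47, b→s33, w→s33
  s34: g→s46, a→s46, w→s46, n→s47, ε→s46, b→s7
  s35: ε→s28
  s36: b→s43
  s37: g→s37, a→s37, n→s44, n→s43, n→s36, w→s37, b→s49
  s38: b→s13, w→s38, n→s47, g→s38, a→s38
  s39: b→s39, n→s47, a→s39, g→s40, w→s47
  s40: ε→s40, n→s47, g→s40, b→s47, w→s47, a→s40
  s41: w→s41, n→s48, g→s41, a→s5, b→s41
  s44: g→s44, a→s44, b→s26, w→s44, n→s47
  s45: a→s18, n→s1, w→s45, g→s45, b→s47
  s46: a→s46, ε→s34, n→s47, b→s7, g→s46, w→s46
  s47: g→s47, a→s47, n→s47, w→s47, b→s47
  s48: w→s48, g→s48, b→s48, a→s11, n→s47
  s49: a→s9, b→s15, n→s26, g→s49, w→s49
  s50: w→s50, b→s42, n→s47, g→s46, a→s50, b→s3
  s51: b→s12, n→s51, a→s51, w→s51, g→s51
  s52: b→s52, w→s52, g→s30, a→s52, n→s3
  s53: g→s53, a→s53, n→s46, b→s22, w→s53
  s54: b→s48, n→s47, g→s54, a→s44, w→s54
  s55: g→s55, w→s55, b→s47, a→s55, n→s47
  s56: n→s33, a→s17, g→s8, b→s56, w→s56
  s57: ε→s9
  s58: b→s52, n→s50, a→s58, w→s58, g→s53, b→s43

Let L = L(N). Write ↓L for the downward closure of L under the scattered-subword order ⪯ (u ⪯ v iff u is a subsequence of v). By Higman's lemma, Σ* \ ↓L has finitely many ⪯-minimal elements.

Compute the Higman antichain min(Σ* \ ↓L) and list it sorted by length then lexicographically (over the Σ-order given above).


min(Σ*\↓L) = [bnn, abbgb, gbbaw].

|Q|=59, |F|=45, |δ|=253 (9 ε).
min D↑ (45 st, q0=0, F={16}): 0:a→1,w→0,b→2,n→0,g→3 1:a→1,w→1,b→4,n→1,g→5 2:a→6,w→2,b→2,n→7,g→8 3:a→5,w→3,b→9,n→3,g→3 4:a→4,w→4,b→10,n→11,g→12 5:a→5,w→5,b→13,n→5,g→5 6:a→6,w→6,b→4,n→14,g→15 7:a→14,w→7,b→7,n→16,g→17 8:a→15,w→8,b→9,n→17,g→8 9:a→18,w→9,b→19,n→20,g→9 10:a→10,w→10,b→10,n→21,g→22 11:a→11,w→11,b→21,n→16,g→23 12:a→12,w→12,b→24,n→23,g→12 13:a→13,w→13,b→25,n→26,g→13 14:a→14,w→14,b→11,n→16,g→27 15:a→15,w→15,b→13,n→27,g→15 16:a→16,w→16,b→16,n→16,g→16 17:a→27,w→17,b→20,n→16,g→17 18:a→18,w→18,b→28,n→29,g→18 19:a→30,w→19,b→19,n→31,g→19 20:a→29,w→20,b→31,n→16,g→20 21:a→21,w→21,b→21,n→16,g→32 22:a→22,w→22,b→16,n→32,g→22 23:a→23,w→23,b→33,n→16,g→23 24:a→24,w→24,b→25,n→33,g→22 25:a→34,w→25,b→25,n→35,g→36 26:a→26,w→26,b→35,n→16,g→26 27:a→27,w→27,b→26,n→16,g→27 28:a→37,w→28,b→25,n→38,g→28 29:a→29,w→29,b→38,n→16,g→29 30:a→30,w→16,b→37,n→39,g→30 31:a→39,w→31,b→31,n→16,g→31 32:a→32,w→32,b→16,n→16,g→32 33:a→33,w→33,b→35,n→16,g→32 34:a→34,w→16,b→34,n→40,g→41 35:a→40,w→35,b→35,n→16,g→42 36:a→41,w→36,b→16,n→42,g→36 37:a→37,w→16,b→34,n→43,g→37 38:a→43,w→38,b→35,n→16,g→38 39:a→39,w→16,b→43,n→16,g→39 40:a→40,w→16,b→40,n→16,g→44 41:a→41,w→16,b→16,n→44,g→41 42:a→44,w→42,b→16,n→16,g→42 43:a→43,w→16,b→40,n→16,g→43 44:a→44,w→16,b→16,n→16,g→44 [Hopcroft].
'bnn': run [50, 46, 26, 1] end={s47} ∉↓L; 3/3 single-dels accept.
'abbgb': run [50, 40, 30, 17, 7, 1] end={s47} — reject; 5/5 deletions ∈↓L.
'gbbaw': |S_i|=[50, 39, 30, 19, 10, 1] end={s47} ∉↓L; 5/5 deletions ∈↓L.
3 words, ⪯-incomp.
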